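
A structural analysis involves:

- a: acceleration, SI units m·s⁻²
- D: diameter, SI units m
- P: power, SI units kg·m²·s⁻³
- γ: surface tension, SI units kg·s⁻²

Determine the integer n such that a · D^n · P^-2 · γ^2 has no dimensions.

3

Balance the L exponent: (1)·n from D, plus (1) − 2·(2) + 2·(0) = -3 from the rest, must sum to zero.
n − 3 = 0, so n = 3.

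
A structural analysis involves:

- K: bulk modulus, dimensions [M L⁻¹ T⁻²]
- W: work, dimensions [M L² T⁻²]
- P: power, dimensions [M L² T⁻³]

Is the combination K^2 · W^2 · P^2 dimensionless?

no

Sum the exponent of each base dimension across the product:
  M: 2·[K]_M + 2·[W]_M + 2·[P]_M = 2·(1) + 2·(1) + 2·(1) = 6
  L: 2·[K]_L + 2·[W]_L + 2·[P]_L = 2·(-1) + 2·(2) + 2·(2) = 6
  T: 2·[K]_T + 2·[W]_T + 2·[P]_T = 2·(-2) + 2·(-2) + 2·(-3) = -14
Net dimensions [M⁶ L⁶ T⁻¹⁴] ≠ [1] — not dimensionless.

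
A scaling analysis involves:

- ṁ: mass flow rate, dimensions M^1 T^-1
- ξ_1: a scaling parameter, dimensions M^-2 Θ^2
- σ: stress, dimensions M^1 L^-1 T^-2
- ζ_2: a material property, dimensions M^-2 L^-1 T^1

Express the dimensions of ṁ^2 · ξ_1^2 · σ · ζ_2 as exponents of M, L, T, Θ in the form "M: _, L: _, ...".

M: -3, L: -2, T: -3, Θ: 4

Collect each base-dimension exponent across the product:
  M: 2·(1) + 2·(-2) + (1) + (-2) = -3
  L: 2·(0) + 2·(0) + (-1) + (-1) = -2
  T: 2·(-1) + 2·(0) + (-2) + (1) = -3
  Θ: 2·(0) + 2·(2) + (0) + (0) = 4
So the dimensions are [M⁻³ L⁻² T⁻³ Θ⁴].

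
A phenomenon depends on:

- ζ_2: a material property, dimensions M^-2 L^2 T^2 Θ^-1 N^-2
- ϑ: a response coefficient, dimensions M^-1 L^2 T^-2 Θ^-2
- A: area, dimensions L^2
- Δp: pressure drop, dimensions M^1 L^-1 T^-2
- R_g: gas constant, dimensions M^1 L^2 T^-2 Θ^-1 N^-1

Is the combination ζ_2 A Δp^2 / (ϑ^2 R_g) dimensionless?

Sum the exponent of each base dimension across the product:
  M: [ζ_2]_M − 2·[ϑ]_M + [A]_M + 2·[Δp]_M − [R_g]_M = (-2) − 2·(-1) + (0) + 2·(1) − (1) = 1
  L: [ζ_2]_L − 2·[ϑ]_L + [A]_L + 2·[Δp]_L − [R_g]_L = (2) − 2·(2) + (2) + 2·(-1) − (2) = -4
  T: [ζ_2]_T − 2·[ϑ]_T + [A]_T + 2·[Δp]_T − [R_g]_T = (2) − 2·(-2) + (0) + 2·(-2) − (-2) = 4
  Θ: [ζ_2]_Θ − 2·[ϑ]_Θ + [A]_Θ + 2·[Δp]_Θ − [R_g]_Θ = (-1) − 2·(-2) + (0) + 2·(0) − (-1) = 4
  N: [ζ_2]_N − 2·[ϑ]_N + [A]_N + 2·[Δp]_N − [R_g]_N = (-2) − 2·(0) + (0) + 2·(0) − (-1) = -1
Net dimensions [M L⁻⁴ T⁴ Θ⁴ N⁻¹] ≠ [1] — not dimensionless.

no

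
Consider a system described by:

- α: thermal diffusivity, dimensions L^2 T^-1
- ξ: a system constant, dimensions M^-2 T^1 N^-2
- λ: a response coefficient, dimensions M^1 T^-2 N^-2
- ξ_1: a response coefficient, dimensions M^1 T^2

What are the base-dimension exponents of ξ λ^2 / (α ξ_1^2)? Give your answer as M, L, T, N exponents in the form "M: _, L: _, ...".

M: -2, L: -2, T: -6, N: -6

Collect each base-dimension exponent across the product:
  M: −(0) + (-2) + 2·(1) − 2·(1) = -2
  L: −(2) + (0) + 2·(0) − 2·(0) = -2
  T: −(-1) + (1) + 2·(-2) − 2·(2) = -6
  N: −(0) + (-2) + 2·(-2) − 2·(0) = -6
So the dimensions are [M⁻² L⁻² T⁻⁶ N⁻⁶].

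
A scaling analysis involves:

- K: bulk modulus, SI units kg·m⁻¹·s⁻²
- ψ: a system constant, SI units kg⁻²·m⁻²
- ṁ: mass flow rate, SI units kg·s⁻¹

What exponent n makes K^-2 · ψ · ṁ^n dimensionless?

Balance the M exponent: (1)·n from ṁ, plus −2·(1) + (-2) = -4 from the rest, must sum to zero.
n − 4 = 0, so n = 4.

4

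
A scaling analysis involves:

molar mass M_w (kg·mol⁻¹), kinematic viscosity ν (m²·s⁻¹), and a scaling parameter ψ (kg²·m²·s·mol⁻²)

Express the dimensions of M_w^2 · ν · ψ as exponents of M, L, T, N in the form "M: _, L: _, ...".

Collect each base-dimension exponent across the product:
  M: 2·(1) + (0) + (2) = 4
  L: 2·(0) + (2) + (2) = 4
  T: 2·(0) + (-1) + (1) = 0
  N: 2·(-1) + (0) + (-2) = -4
So the dimensions are [M⁴ L⁴ N⁻⁴].

M: 4, L: 4, T: 0, N: -4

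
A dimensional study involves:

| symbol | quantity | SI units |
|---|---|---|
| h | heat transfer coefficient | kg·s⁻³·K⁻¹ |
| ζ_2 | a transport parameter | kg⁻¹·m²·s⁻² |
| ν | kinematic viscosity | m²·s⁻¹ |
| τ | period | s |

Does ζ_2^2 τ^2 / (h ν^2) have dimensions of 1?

Sum the exponent of each base dimension across the product:
  M: −[h]_M + 2·[ζ_2]_M − 2·[ν]_M + 2·[τ]_M = −(1) + 2·(-1) − 2·(0) + 2·(0) = -3
  L: −[h]_L + 2·[ζ_2]_L − 2·[ν]_L + 2·[τ]_L = −(0) + 2·(2) − 2·(2) + 2·(0) = 0
  T: −[h]_T + 2·[ζ_2]_T − 2·[ν]_T + 2·[τ]_T = −(-3) + 2·(-2) − 2·(-1) + 2·(1) = 3
  Θ: −[h]_Θ + 2·[ζ_2]_Θ − 2·[ν]_Θ + 2·[τ]_Θ = −(-1) + 2·(0) − 2·(0) + 2·(0) = 1
Net dimensions [M⁻³ T³ Θ] ≠ [1] — not dimensionless.

no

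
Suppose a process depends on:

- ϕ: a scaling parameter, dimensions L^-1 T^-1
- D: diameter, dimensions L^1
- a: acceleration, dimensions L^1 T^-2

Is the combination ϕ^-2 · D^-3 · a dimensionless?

Sum the exponent of each base dimension across the product:
  L: −2·[ϕ]_L − 3·[D]_L + [a]_L = −2·(-1) − 3·(1) + (1) = 0
  T: −2·[ϕ]_T − 3·[D]_T + [a]_T = −2·(-1) − 3·(0) + (-2) = 0
All base exponents vanish — dimensionless.

yes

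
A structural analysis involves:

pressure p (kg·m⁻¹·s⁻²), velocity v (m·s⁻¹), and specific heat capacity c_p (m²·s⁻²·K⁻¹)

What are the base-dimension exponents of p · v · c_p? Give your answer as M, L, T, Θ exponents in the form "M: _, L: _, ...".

M: 1, L: 2, T: -5, Θ: -1

Collect each base-dimension exponent across the product:
  M: (1) + (0) + (0) = 1
  L: (-1) + (1) + (2) = 2
  T: (-2) + (-1) + (-2) = -5
  Θ: (0) + (0) + (-1) = -1
So the dimensions are [M L² T⁻⁵ Θ⁻¹].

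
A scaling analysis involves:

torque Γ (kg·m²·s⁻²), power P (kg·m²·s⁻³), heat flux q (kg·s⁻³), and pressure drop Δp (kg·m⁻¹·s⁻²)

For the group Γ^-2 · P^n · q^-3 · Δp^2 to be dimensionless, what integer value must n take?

3

Balance the M exponent: (1)·n from P, plus −2·(1) − 3·(1) + 2·(1) = -3 from the rest, must sum to zero.
n − 3 = 0, so n = 3.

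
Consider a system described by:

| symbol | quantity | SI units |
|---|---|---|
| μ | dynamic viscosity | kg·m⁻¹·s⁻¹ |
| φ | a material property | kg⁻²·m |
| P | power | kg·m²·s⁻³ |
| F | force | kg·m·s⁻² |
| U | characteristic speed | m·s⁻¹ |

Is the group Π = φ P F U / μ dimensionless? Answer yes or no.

Sum the exponent of each base dimension across the product:
  M: −[μ]_M + [φ]_M + [P]_M + [F]_M + [U]_M = −(1) + (-2) + (1) + (1) + (0) = -1
  L: −[μ]_L + [φ]_L + [P]_L + [F]_L + [U]_L = −(-1) + (1) + (2) + (1) + (1) = 6
  T: −[μ]_T + [φ]_T + [P]_T + [F]_T + [U]_T = −(-1) + (0) + (-3) + (-2) + (-1) = -5
Net dimensions [M⁻¹ L⁶ T⁻⁵] ≠ [1] — not dimensionless.

no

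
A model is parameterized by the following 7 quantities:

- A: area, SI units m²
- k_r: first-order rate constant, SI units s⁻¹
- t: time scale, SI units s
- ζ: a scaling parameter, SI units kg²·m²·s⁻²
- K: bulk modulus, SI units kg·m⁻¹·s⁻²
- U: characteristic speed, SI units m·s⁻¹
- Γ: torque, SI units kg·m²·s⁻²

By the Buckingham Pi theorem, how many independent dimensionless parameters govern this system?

4

There are 7 variables and 3 base dimensions (M, L, T).
The dimension matrix has rank 3.
Independent dimensionless groups: 7 − 3 = 4.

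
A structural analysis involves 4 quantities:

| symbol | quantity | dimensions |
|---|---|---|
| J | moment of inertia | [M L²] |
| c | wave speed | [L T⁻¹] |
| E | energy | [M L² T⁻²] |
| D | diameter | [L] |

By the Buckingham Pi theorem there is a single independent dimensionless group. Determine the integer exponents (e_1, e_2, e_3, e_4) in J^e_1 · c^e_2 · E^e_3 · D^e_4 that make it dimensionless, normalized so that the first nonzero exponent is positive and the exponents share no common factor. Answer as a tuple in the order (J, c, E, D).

(1, 2, -1, -2)

M: e_1·(1) + e_2·(0) + e_3·(1) + e_4·(0) = 0
L: e_1·(2) + e_2·(1) + e_3·(2) + e_4·(1) = 0
T: e_1·(0) + e_2·(-1) + e_3·(-2) + e_4·(0) = 0
Solving this homogeneous linear system for the smallest-integer solution (first nonzero entry positive) gives (1, 2, -1, -2).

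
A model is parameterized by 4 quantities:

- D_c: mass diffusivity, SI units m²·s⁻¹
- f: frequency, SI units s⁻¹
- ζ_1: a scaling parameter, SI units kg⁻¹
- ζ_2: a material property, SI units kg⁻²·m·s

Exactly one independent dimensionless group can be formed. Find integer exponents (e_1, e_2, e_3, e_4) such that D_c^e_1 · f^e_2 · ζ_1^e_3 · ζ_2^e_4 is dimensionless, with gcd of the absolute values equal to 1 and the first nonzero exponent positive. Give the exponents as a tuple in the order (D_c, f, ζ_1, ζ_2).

(1, -3, 4, -2)

M: e_1·(0) + e_2·(0) + e_3·(-1) + e_4·(-2) = 0
L: e_1·(2) + e_2·(0) + e_3·(0) + e_4·(1) = 0
T: e_1·(-1) + e_2·(-1) + e_3·(0) + e_4·(1) = 0
Solving this homogeneous linear system for the smallest-integer solution (first nonzero entry positive) gives (1, -3, 4, -2).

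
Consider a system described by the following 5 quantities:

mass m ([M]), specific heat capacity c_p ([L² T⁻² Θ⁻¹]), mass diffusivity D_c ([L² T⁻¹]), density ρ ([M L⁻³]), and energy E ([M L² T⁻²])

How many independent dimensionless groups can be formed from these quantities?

There are 5 variables and 4 base dimensions (M, L, T, Θ).
The dimension matrix has rank 4.
Independent dimensionless groups: 5 − 4 = 1.

1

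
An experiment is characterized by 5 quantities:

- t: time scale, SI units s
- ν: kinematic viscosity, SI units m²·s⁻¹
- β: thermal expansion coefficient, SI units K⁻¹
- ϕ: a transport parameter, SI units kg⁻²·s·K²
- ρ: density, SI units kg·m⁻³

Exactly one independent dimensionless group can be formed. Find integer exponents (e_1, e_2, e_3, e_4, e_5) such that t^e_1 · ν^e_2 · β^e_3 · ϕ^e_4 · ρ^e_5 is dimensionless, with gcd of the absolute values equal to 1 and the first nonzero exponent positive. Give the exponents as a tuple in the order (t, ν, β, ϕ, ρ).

M: e_1·(0) + e_2·(0) + e_3·(0) + e_4·(-2) + e_5·(1) = 0
L: e_1·(0) + e_2·(2) + e_3·(0) + e_4·(0) + e_5·(-3) = 0
T: e_1·(1) + e_2·(-1) + e_3·(0) + e_4·(1) + e_5·(0) = 0
Θ: e_1·(0) + e_2·(0) + e_3·(-1) + e_4·(2) + e_5·(0) = 0
Solving this homogeneous linear system for the smallest-integer solution (first nonzero entry positive) gives (2, 3, 2, 1, 2).

(2, 3, 2, 1, 2)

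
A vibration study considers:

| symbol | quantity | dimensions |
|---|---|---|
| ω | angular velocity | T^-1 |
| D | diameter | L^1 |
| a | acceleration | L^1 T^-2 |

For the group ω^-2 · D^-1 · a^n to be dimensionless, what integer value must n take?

Balance the L exponent: (1)·n from a, plus −2·(0) − (1) = -1 from the rest, must sum to zero.
n − 1 = 0, so n = 1.

1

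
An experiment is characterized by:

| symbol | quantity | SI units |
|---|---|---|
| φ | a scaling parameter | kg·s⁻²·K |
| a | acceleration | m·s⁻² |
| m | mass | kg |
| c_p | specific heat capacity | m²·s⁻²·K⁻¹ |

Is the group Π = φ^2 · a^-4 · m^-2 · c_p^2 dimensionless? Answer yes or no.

Sum the exponent of each base dimension across the product:
  M: 2·[φ]_M − 4·[a]_M − 2·[m]_M + 2·[c_p]_M = 2·(1) − 4·(0) − 2·(1) + 2·(0) = 0
  L: 2·[φ]_L − 4·[a]_L − 2·[m]_L + 2·[c_p]_L = 2·(0) − 4·(1) − 2·(0) + 2·(2) = 0
  T: 2·[φ]_T − 4·[a]_T − 2·[m]_T + 2·[c_p]_T = 2·(-2) − 4·(-2) − 2·(0) + 2·(-2) = 0
  Θ: 2·[φ]_Θ − 4·[a]_Θ − 2·[m]_Θ + 2·[c_p]_Θ = 2·(1) − 4·(0) − 2·(0) + 2·(-1) = 0
All base exponents vanish — dimensionless.

yes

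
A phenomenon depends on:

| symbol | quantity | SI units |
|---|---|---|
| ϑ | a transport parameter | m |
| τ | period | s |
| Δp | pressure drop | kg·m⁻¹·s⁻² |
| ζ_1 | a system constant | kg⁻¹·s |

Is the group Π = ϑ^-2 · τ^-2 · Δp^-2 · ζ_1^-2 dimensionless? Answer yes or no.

yes

Sum the exponent of each base dimension across the product:
  M: −2·[ϑ]_M − 2·[τ]_M − 2·[Δp]_M − 2·[ζ_1]_M = −2·(0) − 2·(0) − 2·(1) − 2·(-1) = 0
  L: −2·[ϑ]_L − 2·[τ]_L − 2·[Δp]_L − 2·[ζ_1]_L = −2·(1) − 2·(0) − 2·(-1) − 2·(0) = 0
  T: −2·[ϑ]_T − 2·[τ]_T − 2·[Δp]_T − 2·[ζ_1]_T = −2·(0) − 2·(1) − 2·(-2) − 2·(1) = 0
All base exponents vanish — dimensionless.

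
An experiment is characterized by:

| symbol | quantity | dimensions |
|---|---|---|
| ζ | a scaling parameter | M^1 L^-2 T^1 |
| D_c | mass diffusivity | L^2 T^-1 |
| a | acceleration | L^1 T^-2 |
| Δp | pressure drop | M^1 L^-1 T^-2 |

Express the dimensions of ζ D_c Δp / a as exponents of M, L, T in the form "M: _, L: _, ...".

Collect each base-dimension exponent across the product:
  M: (1) + (0) − (0) + (1) = 2
  L: (-2) + (2) − (1) + (-1) = -2
  T: (1) + (-1) − (-2) + (-2) = 0
So the dimensions are [M² L⁻²].

M: 2, L: -2, T: 0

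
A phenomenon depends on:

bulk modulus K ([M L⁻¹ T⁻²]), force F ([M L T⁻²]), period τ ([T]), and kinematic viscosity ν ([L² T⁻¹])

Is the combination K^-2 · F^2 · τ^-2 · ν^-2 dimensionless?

yes

Sum the exponent of each base dimension across the product:
  M: −2·[K]_M + 2·[F]_M − 2·[τ]_M − 2·[ν]_M = −2·(1) + 2·(1) − 2·(0) − 2·(0) = 0
  L: −2·[K]_L + 2·[F]_L − 2·[τ]_L − 2·[ν]_L = −2·(-1) + 2·(1) − 2·(0) − 2·(2) = 0
  T: −2·[K]_T + 2·[F]_T − 2·[τ]_T − 2·[ν]_T = −2·(-2) + 2·(-2) − 2·(1) − 2·(-1) = 0
All base exponents vanish — dimensionless.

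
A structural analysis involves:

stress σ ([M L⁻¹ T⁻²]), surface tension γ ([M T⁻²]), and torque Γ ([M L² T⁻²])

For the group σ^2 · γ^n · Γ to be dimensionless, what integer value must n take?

Balance the M exponent: (1)·n from γ, plus 2·(1) + (1) = 3 from the rest, must sum to zero.
n + 3 = 0, so n = -3.

-3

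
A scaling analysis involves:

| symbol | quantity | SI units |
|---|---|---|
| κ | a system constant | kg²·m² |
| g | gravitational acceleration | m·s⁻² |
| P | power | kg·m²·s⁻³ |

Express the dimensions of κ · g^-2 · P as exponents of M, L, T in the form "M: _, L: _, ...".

M: 3, L: 2, T: 1

Collect each base-dimension exponent across the product:
  M: (2) − 2·(0) + (1) = 3
  L: (2) − 2·(1) + (2) = 2
  T: (0) − 2·(-2) + (-3) = 1
So the dimensions are [M³ L² T].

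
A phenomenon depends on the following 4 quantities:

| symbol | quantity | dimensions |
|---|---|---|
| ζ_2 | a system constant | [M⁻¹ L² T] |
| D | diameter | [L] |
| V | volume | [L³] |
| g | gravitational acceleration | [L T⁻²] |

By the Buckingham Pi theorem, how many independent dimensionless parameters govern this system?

There are 4 variables and 3 base dimensions (M, L, T).
The dimension matrix has rank 3.
Independent dimensionless groups: 4 − 3 = 1.

1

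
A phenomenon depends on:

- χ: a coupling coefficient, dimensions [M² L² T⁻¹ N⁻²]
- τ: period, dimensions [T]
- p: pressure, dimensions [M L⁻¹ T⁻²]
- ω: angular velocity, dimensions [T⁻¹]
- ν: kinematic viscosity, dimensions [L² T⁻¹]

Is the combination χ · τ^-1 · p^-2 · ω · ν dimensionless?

no

Sum the exponent of each base dimension across the product:
  M: [χ]_M − [τ]_M − 2·[p]_M + [ω]_M + [ν]_M = (2) − (0) − 2·(1) + (0) + (0) = 0
  L: [χ]_L − [τ]_L − 2·[p]_L + [ω]_L + [ν]_L = (2) − (0) − 2·(-1) + (0) + (2) = 6
  T: [χ]_T − [τ]_T − 2·[p]_T + [ω]_T + [ν]_T = (-1) − (1) − 2·(-2) + (-1) + (-1) = 0
  N: [χ]_N − [τ]_N − 2·[p]_N + [ω]_N + [ν]_N = (-2) − (0) − 2·(0) + (0) + (0) = -2
Net dimensions [L⁶ N⁻²] ≠ [1] — not dimensionless.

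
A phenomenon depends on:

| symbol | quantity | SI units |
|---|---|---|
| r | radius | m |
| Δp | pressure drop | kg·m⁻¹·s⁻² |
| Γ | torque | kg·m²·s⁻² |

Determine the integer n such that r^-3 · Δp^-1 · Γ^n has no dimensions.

1

Balance the M exponent: (1)·n from Γ, plus −3·(0) − (1) = -1 from the rest, must sum to zero.
n − 1 = 0, so n = 1.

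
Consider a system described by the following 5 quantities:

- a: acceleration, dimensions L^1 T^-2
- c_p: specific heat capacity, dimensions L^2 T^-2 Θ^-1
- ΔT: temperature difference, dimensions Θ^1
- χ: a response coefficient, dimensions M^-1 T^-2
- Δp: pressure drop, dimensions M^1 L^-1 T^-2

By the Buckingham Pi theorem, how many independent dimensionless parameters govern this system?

1

There are 5 variables and 4 base dimensions (M, L, T, Θ).
The dimension matrix has rank 4.
Independent dimensionless groups: 5 − 4 = 1.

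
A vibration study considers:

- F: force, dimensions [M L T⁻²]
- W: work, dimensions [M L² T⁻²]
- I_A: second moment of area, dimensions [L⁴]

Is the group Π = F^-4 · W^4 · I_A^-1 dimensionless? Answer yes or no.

yes

Sum the exponent of each base dimension across the product:
  M: −4·[F]_M + 4·[W]_M − [I_A]_M = −4·(1) + 4·(1) − (0) = 0
  L: −4·[F]_L + 4·[W]_L − [I_A]_L = −4·(1) + 4·(2) − (4) = 0
  T: −4·[F]_T + 4·[W]_T − [I_A]_T = −4·(-2) + 4·(-2) − (0) = 0
All base exponents vanish — dimensionless.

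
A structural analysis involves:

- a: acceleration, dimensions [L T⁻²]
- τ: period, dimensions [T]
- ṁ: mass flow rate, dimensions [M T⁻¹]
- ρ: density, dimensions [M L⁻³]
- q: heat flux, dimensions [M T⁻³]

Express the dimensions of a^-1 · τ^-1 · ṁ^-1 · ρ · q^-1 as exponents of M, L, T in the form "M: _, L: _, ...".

M: -1, L: -4, T: 5

Collect each base-dimension exponent across the product:
  M: −(0) − (0) − (1) + (1) − (1) = -1
  L: −(1) − (0) − (0) + (-3) − (0) = -4
  T: −(-2) − (1) − (-1) + (0) − (-3) = 5
So the dimensions are [M⁻¹ L⁻⁴ T⁵].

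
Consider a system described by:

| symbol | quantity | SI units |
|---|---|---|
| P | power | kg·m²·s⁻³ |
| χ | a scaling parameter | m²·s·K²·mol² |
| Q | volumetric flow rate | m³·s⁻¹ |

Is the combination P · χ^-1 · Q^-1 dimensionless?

Sum the exponent of each base dimension across the product:
  M: [P]_M − [χ]_M − [Q]_M = (1) − (0) − (0) = 1
  L: [P]_L − [χ]_L − [Q]_L = (2) − (2) − (3) = -3
  T: [P]_T − [χ]_T − [Q]_T = (-3) − (1) − (-1) = -3
  Θ: [P]_Θ − [χ]_Θ − [Q]_Θ = (0) − (2) − (0) = -2
  N: [P]_N − [χ]_N − [Q]_N = (0) − (2) − (0) = -2
Net dimensions [M L⁻³ T⁻³ Θ⁻² N⁻²] ≠ [1] — not dimensionless.

no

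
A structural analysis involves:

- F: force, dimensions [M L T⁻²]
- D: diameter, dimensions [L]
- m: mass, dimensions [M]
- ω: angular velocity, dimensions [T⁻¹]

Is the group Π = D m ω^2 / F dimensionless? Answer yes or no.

yes

Sum the exponent of each base dimension across the product:
  M: −[F]_M + [D]_M + [m]_M + 2·[ω]_M = −(1) + (0) + (1) + 2·(0) = 0
  L: −[F]_L + [D]_L + [m]_L + 2·[ω]_L = −(1) + (1) + (0) + 2·(0) = 0
  T: −[F]_T + [D]_T + [m]_T + 2·[ω]_T = −(-2) + (0) + (0) + 2·(-1) = 0
All base exponents vanish — dimensionless.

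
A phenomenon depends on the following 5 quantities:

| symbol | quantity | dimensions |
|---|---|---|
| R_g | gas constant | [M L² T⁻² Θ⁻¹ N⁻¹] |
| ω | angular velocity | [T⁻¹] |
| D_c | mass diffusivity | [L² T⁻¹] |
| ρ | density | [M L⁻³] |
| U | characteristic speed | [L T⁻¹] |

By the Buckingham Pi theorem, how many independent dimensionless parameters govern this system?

1

There are 5 variables and 5 base dimensions (M, L, T, Θ, N).
The dimension matrix has rank 4 (less than 5: the dimension vectors are linearly dependent).
Independent dimensionless groups: 5 − 4 = 1.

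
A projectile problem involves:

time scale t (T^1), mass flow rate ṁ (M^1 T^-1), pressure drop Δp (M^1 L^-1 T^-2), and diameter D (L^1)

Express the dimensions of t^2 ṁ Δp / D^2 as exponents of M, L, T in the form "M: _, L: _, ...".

M: 2, L: -3, T: -1

Collect each base-dimension exponent across the product:
  M: 2·(0) + (1) + (1) − 2·(0) = 2
  L: 2·(0) + (0) + (-1) − 2·(1) = -3
  T: 2·(1) + (-1) + (-2) − 2·(0) = -1
So the dimensions are [M² L⁻³ T⁻¹].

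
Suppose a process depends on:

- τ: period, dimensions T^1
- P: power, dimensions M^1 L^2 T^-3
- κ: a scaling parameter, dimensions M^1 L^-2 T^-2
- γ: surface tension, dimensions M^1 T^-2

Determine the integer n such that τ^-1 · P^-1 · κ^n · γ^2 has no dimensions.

-1

Balance the M exponent: (1)·n from κ, plus −(0) − (1) + 2·(1) = 1 from the rest, must sum to zero.
n + 1 = 0, so n = -1.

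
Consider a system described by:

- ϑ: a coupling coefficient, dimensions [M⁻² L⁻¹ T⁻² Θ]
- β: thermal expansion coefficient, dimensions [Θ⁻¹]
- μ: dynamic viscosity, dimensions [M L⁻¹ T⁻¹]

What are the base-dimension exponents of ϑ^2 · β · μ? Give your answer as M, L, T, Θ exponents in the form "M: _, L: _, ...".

Collect each base-dimension exponent across the product:
  M: 2·(-2) + (0) + (1) = -3
  L: 2·(-1) + (0) + (-1) = -3
  T: 2·(-2) + (0) + (-1) = -5
  Θ: 2·(1) + (-1) + (0) = 1
So the dimensions are [M⁻³ L⁻³ T⁻⁵ Θ].

M: -3, L: -3, T: -5, Θ: 1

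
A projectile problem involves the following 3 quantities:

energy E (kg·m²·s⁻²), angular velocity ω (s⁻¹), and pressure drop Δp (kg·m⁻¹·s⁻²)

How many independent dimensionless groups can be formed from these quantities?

There are 3 variables and 3 base dimensions (M, L, T).
The dimension matrix has rank 3.
Independent dimensionless groups: 3 − 3 = 0.

0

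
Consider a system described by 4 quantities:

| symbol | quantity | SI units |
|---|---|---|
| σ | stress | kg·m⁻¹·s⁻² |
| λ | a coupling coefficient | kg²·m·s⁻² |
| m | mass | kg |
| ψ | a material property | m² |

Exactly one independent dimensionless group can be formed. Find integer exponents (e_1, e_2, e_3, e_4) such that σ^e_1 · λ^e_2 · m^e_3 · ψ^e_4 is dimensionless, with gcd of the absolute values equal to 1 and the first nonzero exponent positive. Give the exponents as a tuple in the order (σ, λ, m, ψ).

(1, -1, 1, 1)

M: e_1·(1) + e_2·(2) + e_3·(1) + e_4·(0) = 0
L: e_1·(-1) + e_2·(1) + e_3·(0) + e_4·(2) = 0
T: e_1·(-2) + e_2·(-2) + e_3·(0) + e_4·(0) = 0
Solving this homogeneous linear system for the smallest-integer solution (first nonzero entry positive) gives (1, -1, 1, 1).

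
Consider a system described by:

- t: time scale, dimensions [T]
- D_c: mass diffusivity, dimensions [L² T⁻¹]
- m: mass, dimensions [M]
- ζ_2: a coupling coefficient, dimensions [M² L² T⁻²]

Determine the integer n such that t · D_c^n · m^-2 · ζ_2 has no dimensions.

Balance the L exponent: (2)·n from D_c, plus (0) − 2·(0) + (2) = 2 from the rest, must sum to zero.
2n + 2 = 0, so n = -1.

-1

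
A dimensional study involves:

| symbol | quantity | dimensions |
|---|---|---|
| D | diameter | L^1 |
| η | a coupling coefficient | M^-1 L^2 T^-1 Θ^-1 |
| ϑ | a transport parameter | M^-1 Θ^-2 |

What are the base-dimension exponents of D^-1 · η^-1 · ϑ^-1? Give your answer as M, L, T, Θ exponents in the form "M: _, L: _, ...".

Collect each base-dimension exponent across the product:
  M: −(0) − (-1) − (-1) = 2
  L: −(1) − (2) − (0) = -3
  T: −(0) − (-1) − (0) = 1
  Θ: −(0) − (-1) − (-2) = 3
So the dimensions are [M² L⁻³ T Θ³].

M: 2, L: -3, T: 1, Θ: 3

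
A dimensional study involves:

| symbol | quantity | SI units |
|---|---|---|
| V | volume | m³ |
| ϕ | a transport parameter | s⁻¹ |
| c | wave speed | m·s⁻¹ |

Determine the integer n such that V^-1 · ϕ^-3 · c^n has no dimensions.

Balance the L exponent: (1)·n from c, plus −(3) − 3·(0) = -3 from the rest, must sum to zero.
n − 3 = 0, so n = 3.

3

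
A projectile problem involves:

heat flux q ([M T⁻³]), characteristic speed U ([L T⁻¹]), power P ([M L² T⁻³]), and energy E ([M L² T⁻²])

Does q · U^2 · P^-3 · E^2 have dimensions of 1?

Sum the exponent of each base dimension across the product:
  M: [q]_M + 2·[U]_M − 3·[P]_M + 2·[E]_M = (1) + 2·(0) − 3·(1) + 2·(1) = 0
  L: [q]_L + 2·[U]_L − 3·[P]_L + 2·[E]_L = (0) + 2·(1) − 3·(2) + 2·(2) = 0
  T: [q]_T + 2·[U]_T − 3·[P]_T + 2·[E]_T = (-3) + 2·(-1) − 3·(-3) + 2·(-2) = 0
All base exponents vanish — dimensionless.

yes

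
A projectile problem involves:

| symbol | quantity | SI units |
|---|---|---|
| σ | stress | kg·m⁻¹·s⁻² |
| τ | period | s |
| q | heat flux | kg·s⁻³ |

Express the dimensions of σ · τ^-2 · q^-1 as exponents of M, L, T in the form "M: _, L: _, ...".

M: 0, L: -1, T: -1

Collect each base-dimension exponent across the product:
  M: (1) − 2·(0) − (1) = 0
  L: (-1) − 2·(0) − (0) = -1
  T: (-2) − 2·(1) − (-3) = -1
So the dimensions are [L⁻¹ T⁻¹].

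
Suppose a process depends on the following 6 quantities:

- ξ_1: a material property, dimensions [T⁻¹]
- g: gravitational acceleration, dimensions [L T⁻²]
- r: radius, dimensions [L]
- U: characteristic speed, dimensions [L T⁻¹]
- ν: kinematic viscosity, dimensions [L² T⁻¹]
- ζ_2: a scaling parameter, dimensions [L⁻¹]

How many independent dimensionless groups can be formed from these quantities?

4

There are 6 variables and 2 base dimensions (L, T).
The dimension matrix has rank 2.
Independent dimensionless groups: 6 − 2 = 4.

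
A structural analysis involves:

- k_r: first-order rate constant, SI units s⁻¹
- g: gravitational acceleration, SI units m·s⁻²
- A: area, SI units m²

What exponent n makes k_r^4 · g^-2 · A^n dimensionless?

Balance the L exponent: (2)·n from A, plus 4·(0) − 2·(1) = -2 from the rest, must sum to zero.
2n − 2 = 0, so n = 1.

1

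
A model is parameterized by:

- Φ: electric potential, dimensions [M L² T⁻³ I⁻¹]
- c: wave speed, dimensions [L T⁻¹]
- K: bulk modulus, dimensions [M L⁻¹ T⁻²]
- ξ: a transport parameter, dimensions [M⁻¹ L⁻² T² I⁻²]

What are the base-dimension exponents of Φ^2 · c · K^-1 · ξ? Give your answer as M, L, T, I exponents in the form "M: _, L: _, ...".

Collect each base-dimension exponent across the product:
  M: 2·(1) + (0) − (1) + (-1) = 0
  L: 2·(2) + (1) − (-1) + (-2) = 4
  T: 2·(-3) + (-1) − (-2) + (2) = -3
  I: 2·(-1) + (0) − (0) + (-2) = -4
So the dimensions are [L⁴ T⁻³ I⁻⁴].

M: 0, L: 4, T: -3, I: -4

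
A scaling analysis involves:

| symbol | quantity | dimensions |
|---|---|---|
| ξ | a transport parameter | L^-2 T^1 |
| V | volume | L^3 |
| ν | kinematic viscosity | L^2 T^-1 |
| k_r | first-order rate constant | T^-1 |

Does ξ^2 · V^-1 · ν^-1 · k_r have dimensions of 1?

Sum the exponent of each base dimension across the product:
  L: 2·[ξ]_L − [V]_L − [ν]_L + [k_r]_L = 2·(-2) − (3) − (2) + (0) = -9
  T: 2·[ξ]_T − [V]_T − [ν]_T + [k_r]_T = 2·(1) − (0) − (-1) + (-1) = 2
Net dimensions [L⁻⁹ T²] ≠ [1] — not dimensionless.

no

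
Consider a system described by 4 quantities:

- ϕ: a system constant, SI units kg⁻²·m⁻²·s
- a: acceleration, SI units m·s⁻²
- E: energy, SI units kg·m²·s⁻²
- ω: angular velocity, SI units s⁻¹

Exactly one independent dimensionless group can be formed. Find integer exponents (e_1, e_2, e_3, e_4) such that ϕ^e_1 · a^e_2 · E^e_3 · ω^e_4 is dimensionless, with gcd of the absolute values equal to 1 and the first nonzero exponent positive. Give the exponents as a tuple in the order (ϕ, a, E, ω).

M: e_1·(-2) + e_2·(0) + e_3·(1) + e_4·(0) = 0
L: e_1·(-2) + e_2·(1) + e_3·(2) + e_4·(0) = 0
T: e_1·(1) + e_2·(-2) + e_3·(-2) + e_4·(-1) = 0
Solving this homogeneous linear system for the smallest-integer solution (first nonzero entry positive) gives (1, -2, 2, 1).

(1, -2, 2, 1)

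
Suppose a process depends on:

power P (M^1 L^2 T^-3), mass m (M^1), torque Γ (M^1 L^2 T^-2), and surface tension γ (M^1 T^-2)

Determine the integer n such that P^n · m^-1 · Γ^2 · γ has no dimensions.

-2

Balance the M exponent: (1)·n from P, plus −(1) + 2·(1) + (1) = 2 from the rest, must sum to zero.
n + 2 = 0, so n = -2.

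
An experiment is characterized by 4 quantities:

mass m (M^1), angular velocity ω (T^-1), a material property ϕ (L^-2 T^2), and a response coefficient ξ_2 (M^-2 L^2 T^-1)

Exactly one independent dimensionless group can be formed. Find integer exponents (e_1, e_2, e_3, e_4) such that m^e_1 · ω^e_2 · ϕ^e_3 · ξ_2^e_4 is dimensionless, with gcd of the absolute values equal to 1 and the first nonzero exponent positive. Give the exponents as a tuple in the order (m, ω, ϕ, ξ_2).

(2, 1, 1, 1)

M: e_1·(1) + e_2·(0) + e_3·(0) + e_4·(-2) = 0
L: e_1·(0) + e_2·(0) + e_3·(-2) + e_4·(2) = 0
T: e_1·(0) + e_2·(-1) + e_3·(2) + e_4·(-1) = 0
Solving this homogeneous linear system for the smallest-integer solution (first nonzero entry positive) gives (2, 1, 1, 1).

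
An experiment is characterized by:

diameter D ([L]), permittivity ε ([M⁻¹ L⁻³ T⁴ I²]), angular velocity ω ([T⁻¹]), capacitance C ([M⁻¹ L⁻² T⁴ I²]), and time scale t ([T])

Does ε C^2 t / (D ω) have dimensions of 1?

Sum the exponent of each base dimension across the product:
  M: −[D]_M + [ε]_M − [ω]_M + 2·[C]_M + [t]_M = −(0) + (-1) − (0) + 2·(-1) + (0) = -3
  L: −[D]_L + [ε]_L − [ω]_L + 2·[C]_L + [t]_L = −(1) + (-3) − (0) + 2·(-2) + (0) = -8
  T: −[D]_T + [ε]_T − [ω]_T + 2·[C]_T + [t]_T = −(0) + (4) − (-1) + 2·(4) + (1) = 14
  I: −[D]_I + [ε]_I − [ω]_I + 2·[C]_I + [t]_I = −(0) + (2) − (0) + 2·(2) + (0) = 6
Net dimensions [M⁻³ L⁻⁸ T¹⁴ I⁶] ≠ [1] — not dimensionless.

no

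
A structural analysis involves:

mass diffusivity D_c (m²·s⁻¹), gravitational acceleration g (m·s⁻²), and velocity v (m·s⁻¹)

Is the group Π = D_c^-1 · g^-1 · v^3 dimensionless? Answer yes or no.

yes

Sum the exponent of each base dimension across the product:
  L: −[D_c]_L − [g]_L + 3·[v]_L = −(2) − (1) + 3·(1) = 0
  T: −[D_c]_T − [g]_T + 3·[v]_T = −(-1) − (-2) + 3·(-1) = 0
All base exponents vanish — dimensionless.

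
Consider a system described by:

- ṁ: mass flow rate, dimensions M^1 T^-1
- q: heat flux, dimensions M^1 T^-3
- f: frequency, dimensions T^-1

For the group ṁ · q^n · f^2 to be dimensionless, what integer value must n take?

-1

Balance the M exponent: (1)·n from q, plus (1) + 2·(0) = 1 from the rest, must sum to zero.
n + 1 = 0, so n = -1.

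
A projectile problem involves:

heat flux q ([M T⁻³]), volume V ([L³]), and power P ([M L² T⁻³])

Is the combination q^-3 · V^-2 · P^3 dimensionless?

yes

Sum the exponent of each base dimension across the product:
  M: −3·[q]_M − 2·[V]_M + 3·[P]_M = −3·(1) − 2·(0) + 3·(1) = 0
  L: −3·[q]_L − 2·[V]_L + 3·[P]_L = −3·(0) − 2·(3) + 3·(2) = 0
  T: −3·[q]_T − 2·[V]_T + 3·[P]_T = −3·(-3) − 2·(0) + 3·(-3) = 0
All base exponents vanish — dimensionless.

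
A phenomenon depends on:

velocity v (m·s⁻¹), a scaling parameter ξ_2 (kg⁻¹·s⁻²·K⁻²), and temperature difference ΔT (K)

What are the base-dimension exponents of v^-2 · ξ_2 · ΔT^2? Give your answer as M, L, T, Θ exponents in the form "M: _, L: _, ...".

Collect each base-dimension exponent across the product:
  M: −2·(0) + (-1) + 2·(0) = -1
  L: −2·(1) + (0) + 2·(0) = -2
  T: −2·(-1) + (-2) + 2·(0) = 0
  Θ: −2·(0) + (-2) + 2·(1) = 0
So the dimensions are [M⁻¹ L⁻²].

M: -1, L: -2, T: 0, Θ: 0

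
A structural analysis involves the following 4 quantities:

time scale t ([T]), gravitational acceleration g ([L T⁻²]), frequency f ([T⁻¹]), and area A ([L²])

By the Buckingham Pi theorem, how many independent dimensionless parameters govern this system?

There are 4 variables and 2 base dimensions (L, T).
The dimension matrix has rank 2.
Independent dimensionless groups: 4 − 2 = 2.

2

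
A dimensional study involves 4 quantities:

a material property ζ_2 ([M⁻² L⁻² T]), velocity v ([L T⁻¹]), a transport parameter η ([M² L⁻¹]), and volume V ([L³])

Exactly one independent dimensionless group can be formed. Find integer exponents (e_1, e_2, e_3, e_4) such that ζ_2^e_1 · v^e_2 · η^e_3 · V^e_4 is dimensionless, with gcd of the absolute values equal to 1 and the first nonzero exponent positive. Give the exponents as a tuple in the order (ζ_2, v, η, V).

(3, 3, 3, 2)

M: e_1·(-2) + e_2·(0) + e_3·(2) + e_4·(0) = 0
L: e_1·(-2) + e_2·(1) + e_3·(-1) + e_4·(3) = 0
T: e_1·(1) + e_2·(-1) + e_3·(0) + e_4·(0) = 0
Solving this homogeneous linear system for the smallest-integer solution (first nonzero entry positive) gives (3, 3, 3, 2).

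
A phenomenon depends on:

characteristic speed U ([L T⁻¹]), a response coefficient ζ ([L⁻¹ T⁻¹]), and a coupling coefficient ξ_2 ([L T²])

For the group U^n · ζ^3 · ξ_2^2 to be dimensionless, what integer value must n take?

Balance the L exponent: (1)·n from U, plus 3·(-1) + 2·(1) = -1 from the rest, must sum to zero.
n − 1 = 0, so n = 1.

1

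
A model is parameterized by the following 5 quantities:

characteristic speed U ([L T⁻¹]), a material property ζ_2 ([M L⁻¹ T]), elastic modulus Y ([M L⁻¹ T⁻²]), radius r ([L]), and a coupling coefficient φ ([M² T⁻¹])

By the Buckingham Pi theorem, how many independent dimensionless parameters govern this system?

2

There are 5 variables and 3 base dimensions (M, L, T).
The dimension matrix has rank 3.
Independent dimensionless groups: 5 − 3 = 2.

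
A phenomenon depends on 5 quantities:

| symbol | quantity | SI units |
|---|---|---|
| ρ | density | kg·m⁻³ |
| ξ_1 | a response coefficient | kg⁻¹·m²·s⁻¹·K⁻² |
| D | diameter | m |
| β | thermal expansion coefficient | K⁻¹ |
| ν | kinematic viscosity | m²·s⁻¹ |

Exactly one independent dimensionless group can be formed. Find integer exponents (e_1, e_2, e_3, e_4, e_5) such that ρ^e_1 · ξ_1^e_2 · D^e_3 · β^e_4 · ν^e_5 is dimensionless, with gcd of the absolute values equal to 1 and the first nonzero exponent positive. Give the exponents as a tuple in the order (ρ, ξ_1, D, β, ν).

(1, 1, 3, -2, -1)

M: e_1·(1) + e_2·(-1) + e_3·(0) + e_4·(0) + e_5·(0) = 0
L: e_1·(-3) + e_2·(2) + e_3·(1) + e_4·(0) + e_5·(2) = 0
T: e_1·(0) + e_2·(-1) + e_3·(0) + e_4·(0) + e_5·(-1) = 0
Θ: e_1·(0) + e_2·(-2) + e_3·(0) + e_4·(-1) + e_5·(0) = 0
Solving this homogeneous linear system for the smallest-integer solution (first nonzero entry positive) gives (1, 1, 3, -2, -1).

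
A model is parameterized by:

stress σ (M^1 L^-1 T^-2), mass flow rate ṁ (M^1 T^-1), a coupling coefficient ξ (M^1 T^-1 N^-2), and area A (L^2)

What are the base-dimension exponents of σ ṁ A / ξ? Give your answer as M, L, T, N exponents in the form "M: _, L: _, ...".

Collect each base-dimension exponent across the product:
  M: (1) + (1) − (1) + (0) = 1
  L: (-1) + (0) − (0) + (2) = 1
  T: (-2) + (-1) − (-1) + (0) = -2
  N: (0) + (0) − (-2) + (0) = 2
So the dimensions are [M L T⁻² N²].

M: 1, L: 1, T: -2, N: 2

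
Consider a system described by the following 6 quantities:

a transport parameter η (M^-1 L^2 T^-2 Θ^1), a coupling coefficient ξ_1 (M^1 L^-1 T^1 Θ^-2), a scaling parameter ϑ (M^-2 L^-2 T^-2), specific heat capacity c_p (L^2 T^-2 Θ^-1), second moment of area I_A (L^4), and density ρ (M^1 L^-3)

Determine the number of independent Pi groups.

There are 6 variables and 4 base dimensions (M, L, T, Θ).
The dimension matrix has rank 4.
Independent dimensionless groups: 6 − 4 = 2.

2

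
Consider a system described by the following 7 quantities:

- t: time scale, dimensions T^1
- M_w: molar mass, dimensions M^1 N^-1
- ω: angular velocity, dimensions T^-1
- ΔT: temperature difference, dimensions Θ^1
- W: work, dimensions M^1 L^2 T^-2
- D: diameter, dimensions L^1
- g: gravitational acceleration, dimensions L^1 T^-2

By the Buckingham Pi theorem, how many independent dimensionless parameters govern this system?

There are 7 variables and 5 base dimensions (M, L, T, Θ, N).
The dimension matrix has rank 5.
Independent dimensionless groups: 7 − 5 = 2.

2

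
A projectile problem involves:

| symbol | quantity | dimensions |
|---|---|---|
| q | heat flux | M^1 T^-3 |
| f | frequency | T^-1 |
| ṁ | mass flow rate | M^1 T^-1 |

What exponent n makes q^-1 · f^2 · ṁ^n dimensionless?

1

Balance the M exponent: (1)·n from ṁ, plus −(1) + 2·(0) = -1 from the rest, must sum to zero.
n − 1 = 0, so n = 1.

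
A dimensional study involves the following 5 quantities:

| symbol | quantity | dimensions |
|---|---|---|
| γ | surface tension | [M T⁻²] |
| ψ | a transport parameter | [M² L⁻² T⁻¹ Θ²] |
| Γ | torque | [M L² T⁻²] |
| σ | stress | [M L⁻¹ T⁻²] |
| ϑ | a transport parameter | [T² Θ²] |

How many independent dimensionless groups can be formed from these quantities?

There are 5 variables and 4 base dimensions (M, L, T, Θ).
The dimension matrix has rank 4.
Independent dimensionless groups: 5 − 4 = 1.

1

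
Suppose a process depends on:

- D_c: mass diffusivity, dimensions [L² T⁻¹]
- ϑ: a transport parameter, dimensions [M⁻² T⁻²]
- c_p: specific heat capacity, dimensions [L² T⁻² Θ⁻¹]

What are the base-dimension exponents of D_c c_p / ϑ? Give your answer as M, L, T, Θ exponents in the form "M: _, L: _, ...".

M: 2, L: 4, T: -1, Θ: -1

Collect each base-dimension exponent across the product:
  M: (0) − (-2) + (0) = 2
  L: (2) − (0) + (2) = 4
  T: (-1) − (-2) + (-2) = -1
  Θ: (0) − (0) + (-1) = -1
So the dimensions are [M² L⁴ T⁻¹ Θ⁻¹].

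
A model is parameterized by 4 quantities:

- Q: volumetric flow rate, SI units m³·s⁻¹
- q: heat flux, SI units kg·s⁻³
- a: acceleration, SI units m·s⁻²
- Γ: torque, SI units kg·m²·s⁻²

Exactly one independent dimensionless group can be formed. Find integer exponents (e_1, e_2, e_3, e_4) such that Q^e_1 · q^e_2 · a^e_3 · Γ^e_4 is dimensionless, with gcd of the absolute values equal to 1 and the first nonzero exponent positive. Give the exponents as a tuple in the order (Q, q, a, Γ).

M: e_1·(0) + e_2·(1) + e_3·(0) + e_4·(1) = 0
L: e_1·(3) + e_2·(0) + e_3·(1) + e_4·(2) = 0
T: e_1·(-1) + e_2·(-3) + e_3·(-2) + e_4·(-2) = 0
Solving this homogeneous linear system for the smallest-integer solution (first nonzero entry positive) gives (1, 1, -1, -1).

(1, 1, -1, -1)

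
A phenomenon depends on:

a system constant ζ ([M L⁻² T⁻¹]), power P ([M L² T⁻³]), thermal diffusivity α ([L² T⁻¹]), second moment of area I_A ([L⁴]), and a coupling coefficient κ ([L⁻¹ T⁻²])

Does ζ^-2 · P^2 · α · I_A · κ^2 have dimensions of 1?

no

Sum the exponent of each base dimension across the product:
  M: −2·[ζ]_M + 2·[P]_M + [α]_M + [I_A]_M + 2·[κ]_M = −2·(1) + 2·(1) + (0) + (0) + 2·(0) = 0
  L: −2·[ζ]_L + 2·[P]_L + [α]_L + [I_A]_L + 2·[κ]_L = −2·(-2) + 2·(2) + (2) + (4) + 2·(-1) = 12
  T: −2·[ζ]_T + 2·[P]_T + [α]_T + [I_A]_T + 2·[κ]_T = −2·(-1) + 2·(-3) + (-1) + (0) + 2·(-2) = -9
Net dimensions [L¹² T⁻⁹] ≠ [1] — not dimensionless.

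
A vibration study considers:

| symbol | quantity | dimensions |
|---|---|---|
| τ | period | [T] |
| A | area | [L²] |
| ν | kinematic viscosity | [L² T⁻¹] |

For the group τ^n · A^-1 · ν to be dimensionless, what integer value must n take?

Balance the T exponent: (1)·n from τ, plus −(0) + (-1) = -1 from the rest, must sum to zero.
n − 1 = 0, so n = 1.

1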